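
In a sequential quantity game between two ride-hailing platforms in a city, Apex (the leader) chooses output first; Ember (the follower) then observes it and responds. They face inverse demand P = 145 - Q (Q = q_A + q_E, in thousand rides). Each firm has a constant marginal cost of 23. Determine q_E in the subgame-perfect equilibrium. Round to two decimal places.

30.50

The follower Ember best-responds to any q_A: π_E = (145 - Q)q_E - 23q_E.
Setting the follower's marginal profit to zero, 122 - q_A - 2q_E = 0, i.e. q_E = (122 - q_A)/2.
The leader anticipates this reaction. Substituting into P = 145 - Q gives P = 84 - (1/2)q_A, so π_A = (84 - (1/2)q_A)q_A - 23q_A.
The leader's first-order condition 61 - q_A = 0 yields q_A = 61.
Then q_E = (122 - 61)/2 = 61/2.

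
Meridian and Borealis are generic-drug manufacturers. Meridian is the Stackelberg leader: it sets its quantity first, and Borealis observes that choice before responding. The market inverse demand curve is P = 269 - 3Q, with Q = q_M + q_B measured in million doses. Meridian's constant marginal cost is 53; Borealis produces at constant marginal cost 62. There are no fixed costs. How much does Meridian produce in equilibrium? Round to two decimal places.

The follower Borealis best-responds to any q_M: π_B = (269 - 3Q)q_B - 62q_B.
Follower FOC: 207 - 3q_M - 6q_B = 0, so q_B(q_M) = (207 - 3q_M)/6.
Meridian substitutes q_B(q_M) into its own profit: π_M = q_M(269 - 3q_M - (207 - 3q_M)/2) - 53q_M = (331/2 - (3/2)q_M)q_M - 53q_M.
The leader's first-order condition 225/2 - 3q_M = 0 yields q_M = 75/2.
Then q_B = (207 - 3·(75/2))/6 = 63/4.

37.50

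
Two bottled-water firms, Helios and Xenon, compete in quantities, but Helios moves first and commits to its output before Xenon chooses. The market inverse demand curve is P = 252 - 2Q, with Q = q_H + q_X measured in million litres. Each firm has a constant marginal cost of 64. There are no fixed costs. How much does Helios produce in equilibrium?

The follower Xenon best-responds to any q_H: π_X = (252 - 2Q)q_X - 64q_X.
Setting the follower's marginal profit to zero, 188 - 2q_H - 4q_X = 0, i.e. q_X = (188 - 2q_H)/4.
The leader anticipates this reaction. Substituting into P = 252 - 2Q gives P = 158 - q_H, so π_H = (158 - q_H)q_H - 64q_H.
Leader FOC: 94 - 2q_H = 0, so q_H = 47.
Then q_X = (188 - 2·47)/4 = 47/2.

47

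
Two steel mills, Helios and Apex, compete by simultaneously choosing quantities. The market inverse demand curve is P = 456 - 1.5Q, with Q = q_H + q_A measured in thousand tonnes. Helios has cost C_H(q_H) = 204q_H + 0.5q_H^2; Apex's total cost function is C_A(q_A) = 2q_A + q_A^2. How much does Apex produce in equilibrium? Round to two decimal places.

81.01

Helios's profit: π_H = (456 - 1.5Q)q_H - (204q_H + (1/2)q_H²). Setting ∂π_H/∂q_H = 0: 252 - 4q_H - (3/2)(q_A) = 0.
Apex's first-order condition: 454 - 5q_A - (3/2)(q_H) = 0.
Best responses: q_H = (252 - (3/2)q_A)/4, q_A = (454 - (3/2)q_H)/5.
Substituting one into the other gives q_H = 32.6197 and q_A = 81.0141.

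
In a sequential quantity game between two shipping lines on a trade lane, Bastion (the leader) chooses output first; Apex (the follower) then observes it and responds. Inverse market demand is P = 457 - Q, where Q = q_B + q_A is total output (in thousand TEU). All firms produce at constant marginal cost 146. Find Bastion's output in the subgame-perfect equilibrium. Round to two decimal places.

155.50

Solve by backward induction. Given q_B, the follower Apex maximises π_A = (457 - q_B - q_A)q_A - 146q_A.
Setting the follower's marginal profit to zero, 311 - q_B - 2q_A = 0, i.e. q_A = (311 - q_B)/2.
The leader anticipates this reaction. Substituting into P = 457 - Q gives P = 603/2 - (1/2)q_B, so π_B = (603/2 - (1/2)q_B)q_B - 146q_B.
The leader's first-order condition 311/2 - q_B = 0 yields q_B = 311/2.
Then q_A = (311 - 311/2)/2 = 311/4.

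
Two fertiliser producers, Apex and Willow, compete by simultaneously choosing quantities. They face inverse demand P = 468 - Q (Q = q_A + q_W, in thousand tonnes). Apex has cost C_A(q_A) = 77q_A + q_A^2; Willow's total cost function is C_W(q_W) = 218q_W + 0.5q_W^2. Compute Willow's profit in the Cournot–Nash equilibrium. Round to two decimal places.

Apex's profit: π_A = (468 - Q)q_A - (77q_A + q_A²). Setting ∂π_A/∂q_A = 0: 391 - 4q_A - (q_W) = 0.
Willow's first-order condition: 250 - 3q_W - (q_A) = 0.
So q_A = (391 - q_W)/4 and q_W = (250 - q_A)/3.
Solving the pair: q_A = 923/11, q_W = 609/11.
Price P = 468 - 1532/11 = 328.7273.
Willow's profit: 328.7273·(609/11) - 218·(609/11) - (1/2)(609/11)² = 4597.6983.

4597.70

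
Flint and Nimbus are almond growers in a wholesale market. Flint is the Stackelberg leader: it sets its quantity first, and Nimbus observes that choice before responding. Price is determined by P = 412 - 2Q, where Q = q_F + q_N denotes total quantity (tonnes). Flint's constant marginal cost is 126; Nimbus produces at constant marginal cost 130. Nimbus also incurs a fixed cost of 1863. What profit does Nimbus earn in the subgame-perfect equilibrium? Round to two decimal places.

483.13

Solve by backward induction. Given q_F, the follower Nimbus maximises π_N = (412 - 2q_F - 2q_N)q_N - 130q_N.
Follower FOC: 282 - 2q_F - 4q_N = 0, so q_N(q_F) = (282 - 2q_F)/4.
Flint substitutes q_N(q_F) into its own profit: π_F = q_F(412 - 2q_F - (282 - 2q_F)/2) - 126q_F = (271 - q_F)q_F - 126q_F.
Leader FOC: 145 - 2q_F = 0, so q_F = 145/2.
Then q_N = (282 - 2·(145/2))/4 = 137/4.
Price P = 412 - 2·(427/4) = 397/2.
Nimbus's profit: (397/2 - 130)·(137/4) - 1863 = 483.1250.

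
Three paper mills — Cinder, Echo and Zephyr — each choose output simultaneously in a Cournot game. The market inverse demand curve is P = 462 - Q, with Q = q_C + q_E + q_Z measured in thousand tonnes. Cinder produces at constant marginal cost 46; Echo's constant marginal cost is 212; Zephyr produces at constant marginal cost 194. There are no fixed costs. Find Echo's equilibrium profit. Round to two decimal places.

272.25

Cinder's profit: π_C = (462 - Q)q_C - (46q_C). Setting ∂π_C/∂q_C = 0: 416 - 2q_C - (q_E + q_Z) = 0.
Echo's first-order condition: 250 - 2q_E - (q_C + q_Z) = 0.
Zephyr's profit: π_Z = (462 - Q)q_Z - (194q_Z). Setting ∂π_Z/∂q_Z = 0: 268 - 2q_Z - (q_C + q_E) = 0.
Summing all 3 equations gives 934 − 4Q = 0, hence Q = 467/2.
Back-substituting: q_C = (416 − 467/2) = 365/2, q_E = (250 − 467/2) = 33/2, q_Z = (268 − 467/2) = 69/2.
Price P = 462 - 467/2 = 457/2.
Echo's profit: (457/2 - 212)·(33/2) = 1089/4.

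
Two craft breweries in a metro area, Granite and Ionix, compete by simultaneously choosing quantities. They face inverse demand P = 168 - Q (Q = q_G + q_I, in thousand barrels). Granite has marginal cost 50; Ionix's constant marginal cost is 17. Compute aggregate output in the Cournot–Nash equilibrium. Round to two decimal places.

Granite's profit: π_G = (168 - Q)q_G - (50q_G). Setting ∂π_G/∂q_G = 0: 118 - 2q_G - (q_I) = 0.
Ionix's first-order condition: 151 - 2q_I - (q_G) = 0.
Best responses: q_G = (118 - q_I)/2, q_I = (151 - q_G)/2.
Solving the pair: q_G = 85/3, q_I = 184/3.
Total output Q = 85/3 + 184/3 = 269/3.

89.67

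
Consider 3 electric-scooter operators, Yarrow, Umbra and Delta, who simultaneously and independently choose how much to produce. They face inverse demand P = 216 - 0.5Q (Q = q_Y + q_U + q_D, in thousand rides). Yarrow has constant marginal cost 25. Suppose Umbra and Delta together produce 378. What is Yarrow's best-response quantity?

With rivals' combined output fixed at 378, Yarrow's profit is π_Y = (216 - (1/2)·378 - (1/2)q_Y)q_Y - (25q_Y) = (27 - (1/2)q_Y)q_Y - (25q_Y).
∂π_Y/∂q_Y = 2 - q_Y = 0, so q_Y = 2.

2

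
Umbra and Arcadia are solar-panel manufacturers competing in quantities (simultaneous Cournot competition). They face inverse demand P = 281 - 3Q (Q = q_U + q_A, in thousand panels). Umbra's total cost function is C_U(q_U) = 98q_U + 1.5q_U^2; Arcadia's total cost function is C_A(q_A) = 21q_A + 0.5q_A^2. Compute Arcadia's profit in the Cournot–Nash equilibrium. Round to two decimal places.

Umbra's profit: π_U = (281 - 3Q)q_U - (98q_U + (3/2)q_U²). Setting ∂π_U/∂q_U = 0: 183 - 9q_U - 3(q_A) = 0.
Arcadia's profit: π_A = (281 - 3Q)q_A - (21q_A + (1/2)q_A²). Setting ∂π_A/∂q_A = 0: 260 - 7q_A - 3(q_U) = 0.
So q_U = (183 - 3q_A)/9 and q_A = (260 - 3q_U)/7.
Substituting one into the other gives q_U = 167/18 and q_A = 199/6.
Price P = 281 - 3·(382/9) = 461/3.
Arcadia's profit: (461/3)·(199/6) - 21·(199/6) - (1/2)(199/6)² = 3850.0972.

3850.10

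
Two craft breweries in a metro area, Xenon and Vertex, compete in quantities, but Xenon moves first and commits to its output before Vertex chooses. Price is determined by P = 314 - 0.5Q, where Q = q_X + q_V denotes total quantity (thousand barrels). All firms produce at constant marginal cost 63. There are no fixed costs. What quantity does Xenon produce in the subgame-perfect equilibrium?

251

Solve by backward induction. Given q_X, the follower Vertex maximises π_V = (314 - (1/2)q_X - (1/2)q_V)q_V - 63q_V.
Setting the follower's marginal profit to zero, 251 - (1/2)q_X - q_V = 0, i.e. q_V = (251 - (1/2)q_X).
Xenon substitutes q_V(q_X) into its own profit: π_X = q_X(314 - (1/2)q_X - (251 - (1/2)q_X)/2) - 63q_X = (377/2 - (1/4)q_X)q_X - 63q_X.
The leader's first-order condition 251/2 - (1/2)q_X = 0 yields q_X = 251.
Then q_V = (251 - (1/2)·251) = 251/2.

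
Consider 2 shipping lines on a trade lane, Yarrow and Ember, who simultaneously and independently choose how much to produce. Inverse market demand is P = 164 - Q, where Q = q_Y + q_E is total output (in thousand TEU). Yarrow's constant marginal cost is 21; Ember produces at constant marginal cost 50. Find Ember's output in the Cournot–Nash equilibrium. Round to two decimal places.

Yarrow's profit: π_Y = (164 - Q)q_Y - (21q_Y). Setting ∂π_Y/∂q_Y = 0: 143 - 2q_Y - (q_E) = 0.
Ember's first-order condition: 114 - 2q_E - (q_Y) = 0.
So q_Y = (143 - q_E)/2 and q_E = (114 - q_Y)/2.
Solving the pair: q_Y = 172/3, q_E = 85/3.

28.33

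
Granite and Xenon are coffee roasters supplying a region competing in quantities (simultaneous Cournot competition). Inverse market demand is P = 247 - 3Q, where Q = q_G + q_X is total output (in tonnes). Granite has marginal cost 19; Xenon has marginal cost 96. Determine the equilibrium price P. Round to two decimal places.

120.67

Granite's profit: π_G = (247 - 3Q)q_G - (19q_G). Setting ∂π_G/∂q_G = 0: 228 - 6q_G - 3(q_X) = 0.
Xenon's profit: π_X = (247 - 3Q)q_X - (96q_X). Setting ∂π_X/∂q_X = 0: 151 - 6q_X - 3(q_G) = 0.
Best responses: q_G = (228 - 3q_X)/6, q_X = (151 - 3q_G)/6.
Solving the pair: q_G = 305/9, q_X = 74/9.
Total output Q = 379/9, so price P = 247 - 3·(379/9) = 362/3.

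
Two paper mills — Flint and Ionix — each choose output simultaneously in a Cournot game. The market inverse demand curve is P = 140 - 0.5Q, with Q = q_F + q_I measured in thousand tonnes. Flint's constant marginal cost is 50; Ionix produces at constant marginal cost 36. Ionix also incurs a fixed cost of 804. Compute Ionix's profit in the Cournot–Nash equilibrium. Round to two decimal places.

Flint's profit: π_F = (140 - 0.5Q)q_F - (50q_F). Setting ∂π_F/∂q_F = 0: 90 - q_F - (1/2)(q_I) = 0.
Ionix's profit: π_I = (140 - 0.5Q)q_I - (36q_I). Setting ∂π_I/∂q_I = 0: 104 - q_I - (1/2)(q_F) = 0.
So q_F = (90 - (1/2)q_I) and q_I = (104 - (1/2)q_F).
Solving the pair: q_F = 152/3, q_I = 236/3.
Price P = 140 - (1/2)·(388/3) = 226/3.
Ionix's profit: (226/3 - 36)·(236/3) - 804 = 2290.2222.

2290.22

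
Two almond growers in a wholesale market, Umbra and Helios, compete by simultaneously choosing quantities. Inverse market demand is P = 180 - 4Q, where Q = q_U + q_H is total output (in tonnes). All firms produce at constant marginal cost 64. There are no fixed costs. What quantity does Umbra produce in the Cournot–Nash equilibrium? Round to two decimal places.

A representative firm's profit is π_i = q_i(180 - 4Q) - 64q_i.
First-order condition (treating rivals' output as given): 116 - 8q_i - 4q_j = 0.
By symmetry each firm produces the same amount; substituting q_j = q_i yields q_i = 116/12 = 29/3.

9.67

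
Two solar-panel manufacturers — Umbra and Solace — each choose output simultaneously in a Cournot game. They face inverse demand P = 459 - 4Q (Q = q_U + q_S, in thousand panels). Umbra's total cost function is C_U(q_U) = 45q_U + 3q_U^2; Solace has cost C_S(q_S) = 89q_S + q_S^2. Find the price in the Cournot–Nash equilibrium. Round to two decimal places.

259.52

Umbra's profit: π_U = (459 - 4Q)q_U - (45q_U + 3q_U²). Setting ∂π_U/∂q_U = 0: 414 - 14q_U - 4(q_S) = 0.
Solace's profit: π_S = (459 - 4Q)q_S - (89q_S + q_S²). Setting ∂π_S/∂q_S = 0: 370 - 10q_S - 4(q_U) = 0.
Rearranging gives the reaction functions q_U = (414 - 4q_S)/14 and q_S = (370 - 4q_U)/10.
Solving the pair: q_U = 665/31, q_S = 881/31.
Total output Q = 1546/31, so price P = 459 - 4·(1546/31) = 259.5161.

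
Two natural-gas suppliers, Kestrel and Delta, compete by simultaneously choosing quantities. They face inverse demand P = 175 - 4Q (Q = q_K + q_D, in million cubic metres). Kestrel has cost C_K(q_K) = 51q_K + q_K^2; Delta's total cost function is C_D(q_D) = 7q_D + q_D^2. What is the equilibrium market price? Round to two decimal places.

91.57

Kestrel's profit: π_K = (175 - 4Q)q_K - (51q_K + q_K²). Setting ∂π_K/∂q_K = 0: 124 - 10q_K - 4(q_D) = 0.
Delta's first-order condition: 168 - 10q_D - 4(q_K) = 0.
So q_K = (124 - 4q_D)/10 and q_D = (168 - 4q_K)/10.
Substituting one into the other gives q_K = 142/21 and q_D = 296/21.
Total output Q = 146/7, so price P = 175 - 4·(146/7) = 641/7.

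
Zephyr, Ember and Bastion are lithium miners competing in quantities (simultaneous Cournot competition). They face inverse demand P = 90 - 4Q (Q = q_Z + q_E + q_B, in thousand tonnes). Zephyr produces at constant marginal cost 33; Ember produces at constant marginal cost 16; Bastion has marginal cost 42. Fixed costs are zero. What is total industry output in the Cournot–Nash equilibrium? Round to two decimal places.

11.19

Zephyr's profit: π_Z = (90 - 4Q)q_Z - (33q_Z). Setting ∂π_Z/∂q_Z = 0: 57 - 8q_Z - 4(q_E + q_B) = 0.
Ember's first-order condition: 74 - 8q_E - 4(q_Z + q_B) = 0.
Bastion's profit: π_B = (90 - 4Q)q_B - (42q_B). Setting ∂π_B/∂q_B = 0: 48 - 8q_B - 4(q_Z + q_E) = 0.
Adding the 3 conditions: 179 − 8Q − 8Q = 0, i.e. Q = 179/16.
Back-substituting: q_Z = (57 − 179/4)/4 = 49/16, q_E = (74 − 179/4)/4 = 117/16, q_B = (48 − 179/4)/4 = 13/16.
Total output Q = 49/16 + 117/16 + 13/16 = 179/16.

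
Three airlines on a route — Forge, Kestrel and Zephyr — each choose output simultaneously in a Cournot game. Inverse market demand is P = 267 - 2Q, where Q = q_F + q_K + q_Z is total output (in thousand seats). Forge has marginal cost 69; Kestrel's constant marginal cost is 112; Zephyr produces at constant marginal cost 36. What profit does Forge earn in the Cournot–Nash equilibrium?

1352

Forge's profit: π_F = (267 - 2Q)q_F - (69q_F). Setting ∂π_F/∂q_F = 0: 198 - 4q_F - 2(q_K + q_Z) = 0.
Kestrel's first-order condition: 155 - 4q_K - 2(q_F + q_Z) = 0.
Zephyr's first-order condition: 231 - 4q_Z - 2(q_F + q_K) = 0.
Adding the 3 first-order conditions: 584 − 8Q = 0, so Q = 73.
Back-substituting: q_F = (198 − 146)/2 = 26, q_K = (155 − 146)/2 = 9/2, q_Z = (231 − 146)/2 = 85/2.
Price P = 267 - 2·73 = 121.
Forge's profit: (121 - 69)·26 = 1352.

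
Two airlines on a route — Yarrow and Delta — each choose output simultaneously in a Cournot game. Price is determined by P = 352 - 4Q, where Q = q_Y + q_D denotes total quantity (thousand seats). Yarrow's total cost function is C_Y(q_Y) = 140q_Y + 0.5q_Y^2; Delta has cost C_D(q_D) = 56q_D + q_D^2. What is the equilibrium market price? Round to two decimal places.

Yarrow's profit: π_Y = (352 - 4Q)q_Y - (140q_Y + (1/2)q_Y²). Setting ∂π_Y/∂q_Y = 0: 212 - 9q_Y - 4(q_D) = 0.
Delta's first-order condition: 296 - 10q_D - 4(q_Y) = 0.
Best responses: q_Y = (212 - 4q_D)/9, q_D = (296 - 4q_Y)/10.
Solving the pair: q_Y = 468/37, q_D = 908/37.
Total output Q = 1376/37, so price P = 352 - 4·(1376/37) = 203.2432.

203.24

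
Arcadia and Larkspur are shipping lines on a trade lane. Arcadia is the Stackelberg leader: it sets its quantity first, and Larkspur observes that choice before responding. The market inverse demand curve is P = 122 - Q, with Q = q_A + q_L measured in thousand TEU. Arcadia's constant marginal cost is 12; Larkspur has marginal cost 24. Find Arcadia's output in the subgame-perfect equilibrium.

61

Solve by backward induction. Given q_A, the follower Larkspur maximises π_L = (122 - q_A - q_L)q_L - 24q_L.
∂π_L/∂q_L = 98 - q_A - 2q_L = 0 gives the reaction function q_L = (98 - q_A)/2.
The leader anticipates this reaction. Substituting into P = 122 - Q gives P = 73 - (1/2)q_A, so π_A = (73 - (1/2)q_A)q_A - 12q_A.
The leader's first-order condition 61 - q_A = 0 yields q_A = 61.
Then q_L = (98 - 61)/2 = 37/2.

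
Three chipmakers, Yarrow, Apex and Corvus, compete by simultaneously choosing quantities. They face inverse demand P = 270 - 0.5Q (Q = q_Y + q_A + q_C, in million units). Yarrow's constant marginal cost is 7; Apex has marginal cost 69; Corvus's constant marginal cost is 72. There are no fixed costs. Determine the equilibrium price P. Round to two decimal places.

Yarrow's profit: π_Y = (270 - 0.5Q)q_Y - (7q_Y). Setting ∂π_Y/∂q_Y = 0: 263 - q_Y - (1/2)(q_A + q_C) = 0.
Apex's profit: π_A = (270 - 0.5Q)q_A - (69q_A). Setting ∂π_A/∂q_A = 0: 201 - q_A - (1/2)(q_Y + q_C) = 0.
Corvus's first-order condition: 198 - q_C - (1/2)(q_Y + q_A) = 0.
Adding the 3 conditions: 662 − Q − Q = 0, i.e. Q = 331.
Back-substituting: q_Y = (263 − 331/2)/(1/2) = 195, q_A = (201 − 331/2)/(1/2) = 71, q_C = (198 − 331/2)/(1/2) = 65.
Total output Q = 331, so price P = 270 - (1/2)·331 = 209/2.

104.50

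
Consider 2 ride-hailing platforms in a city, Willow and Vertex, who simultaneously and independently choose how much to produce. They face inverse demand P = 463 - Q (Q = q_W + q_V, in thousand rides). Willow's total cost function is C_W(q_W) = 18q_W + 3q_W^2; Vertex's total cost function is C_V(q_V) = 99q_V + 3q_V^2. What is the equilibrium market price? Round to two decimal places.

Willow's profit: π_W = (463 - Q)q_W - (18q_W + 3q_W²). Setting ∂π_W/∂q_W = 0: 445 - 8q_W - (q_V) = 0.
Vertex's first-order condition: 364 - 8q_V - (q_W) = 0.
Rearranging gives the reaction functions q_W = (445 - q_V)/8 and q_V = (364 - q_W)/8.
Substituting one into the other gives q_W = 50.7302 and q_V = 39.1587.
Total output Q = 809/9, so price P = 463 - 809/9 = 373.1111.

373.11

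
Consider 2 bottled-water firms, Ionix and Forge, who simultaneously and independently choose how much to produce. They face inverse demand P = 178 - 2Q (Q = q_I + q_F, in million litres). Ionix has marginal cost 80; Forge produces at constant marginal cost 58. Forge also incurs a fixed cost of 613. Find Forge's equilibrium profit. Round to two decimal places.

507.22

Ionix's profit: π_I = (178 - 2Q)q_I - (80q_I). Setting ∂π_I/∂q_I = 0: 98 - 4q_I - 2(q_F) = 0.
Forge's profit: π_F = (178 - 2Q)q_F - (58q_F). Setting ∂π_F/∂q_F = 0: 120 - 4q_F - 2(q_I) = 0.
So q_I = (98 - 2q_F)/4 and q_F = (120 - 2q_I)/4.
Solving the pair: q_I = 38/3, q_F = 71/3.
Price P = 178 - 2·(109/3) = 316/3.
Forge's profit: (316/3 - 58)·(71/3) - 613 = 507.2222.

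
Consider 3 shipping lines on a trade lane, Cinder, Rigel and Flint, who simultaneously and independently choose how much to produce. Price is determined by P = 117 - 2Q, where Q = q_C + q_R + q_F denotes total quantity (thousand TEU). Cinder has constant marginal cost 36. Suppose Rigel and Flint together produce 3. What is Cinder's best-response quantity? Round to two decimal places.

18.75

With rivals' combined output fixed at 3, Cinder's profit is π_C = (117 - 2·3 - 2q_C)q_C - (36q_C) = (111 - 2q_C)q_C - (36q_C).
∂π_C/∂q_C = 75 - 4q_C = 0, so q_C = 75/4.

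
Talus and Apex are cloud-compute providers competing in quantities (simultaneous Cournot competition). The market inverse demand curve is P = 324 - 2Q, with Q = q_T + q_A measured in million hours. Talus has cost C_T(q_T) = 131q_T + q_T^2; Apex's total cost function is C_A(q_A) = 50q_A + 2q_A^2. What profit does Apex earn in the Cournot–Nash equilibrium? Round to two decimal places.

Talus's profit: π_T = (324 - 2Q)q_T - (131q_T + q_T²). Setting ∂π_T/∂q_T = 0: 193 - 6q_T - 2(q_A) = 0.
Apex's profit: π_A = (324 - 2Q)q_A - (50q_A + 2q_A²). Setting ∂π_A/∂q_A = 0: 274 - 8q_A - 2(q_T) = 0.
So q_T = (193 - 2q_A)/6 and q_A = (274 - 2q_T)/8.
Substituting one into the other gives q_T = 249/11 and q_A = 629/22.
Price P = 324 - 2·(1127/22) = 221.5455.
Apex's profit: 221.5455·(629/22) - 50·(629/22) - 2(629/22)² = 3269.7603.

3269.76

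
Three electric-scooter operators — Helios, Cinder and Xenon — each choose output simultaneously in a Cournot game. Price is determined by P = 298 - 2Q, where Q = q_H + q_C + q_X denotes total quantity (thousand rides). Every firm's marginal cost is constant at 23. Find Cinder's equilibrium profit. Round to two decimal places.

A representative firm's profit is π_i = q_i(298 - 2Q) - 23q_i.
Setting ∂π_i/∂q_i = 0 with rivals' quantities fixed: 275 - 4q_i - 2·Σ_{j≠i} q_j = 0.
By symmetry each firm produces the same amount; substituting Σ_{j≠i} q_j = 2q_i yields q_i = 275/8.
Price P = 298 - 2·(825/8) = 367/4.
Cinder's profit: (367/4 - 23)·(275/8) = 2363.2813.

2363.28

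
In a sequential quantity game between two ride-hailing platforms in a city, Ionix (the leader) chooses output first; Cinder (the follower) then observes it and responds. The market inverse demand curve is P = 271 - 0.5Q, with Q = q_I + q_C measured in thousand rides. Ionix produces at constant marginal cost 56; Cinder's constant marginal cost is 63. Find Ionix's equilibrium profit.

The follower Cinder best-responds to any q_I: π_C = (271 - 0.5Q)q_C - 63q_C.
Follower FOC: 208 - (1/2)q_I - q_C = 0, so q_C(q_I) = (208 - (1/2)q_I).
Ionix substitutes q_C(q_I) into its own profit: π_I = q_I(271 - (1/2)q_I - (208 - (1/2)q_I)/2) - 56q_I = (167 - (1/4)q_I)q_I - 56q_I.
The leader's first-order condition 111 - (1/2)q_I = 0 yields q_I = 222.
Then q_C = (208 - (1/2)·222) = 97.
Price P = 271 - (1/2)·319 = 223/2.
Ionix's profit: (223/2 - 56)·222 = 12321.

12321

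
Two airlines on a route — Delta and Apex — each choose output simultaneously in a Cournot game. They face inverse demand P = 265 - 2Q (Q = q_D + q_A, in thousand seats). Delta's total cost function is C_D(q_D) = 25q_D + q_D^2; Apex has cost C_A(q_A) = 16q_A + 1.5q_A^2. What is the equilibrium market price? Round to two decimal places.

Delta's profit: π_D = (265 - 2Q)q_D - (25q_D + q_D²). Setting ∂π_D/∂q_D = 0: 240 - 6q_D - 2(q_A) = 0.
Apex's first-order condition: 249 - 7q_A - 2(q_D) = 0.
So q_D = (240 - 2q_A)/6 and q_A = (249 - 2q_D)/7.
Substituting one into the other gives q_D = 591/19 and q_A = 507/19.
Total output Q = 1098/19, so price P = 265 - 2·(1098/19) = 149.4211.

149.42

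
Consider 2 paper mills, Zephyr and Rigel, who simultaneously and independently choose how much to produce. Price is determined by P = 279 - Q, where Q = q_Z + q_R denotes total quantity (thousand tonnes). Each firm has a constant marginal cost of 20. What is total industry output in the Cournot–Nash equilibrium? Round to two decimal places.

Each firm earns π_i = (279 - Q)q_i - 20q_i.
Setting ∂π_i/∂q_i = 0 with rivals' quantities fixed: 259 - 2q_i - q_j = 0.
By symmetry each firm produces the same amount; substituting q_j = q_i yields q_i = 259/3.
Total output Q = 259/3 + 259/3 = 518/3.

172.67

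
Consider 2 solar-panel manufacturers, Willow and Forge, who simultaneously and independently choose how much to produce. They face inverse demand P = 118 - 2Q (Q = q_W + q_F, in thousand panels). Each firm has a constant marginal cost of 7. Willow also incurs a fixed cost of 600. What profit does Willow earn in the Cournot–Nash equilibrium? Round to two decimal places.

A representative firm's profit is π_i = q_i(118 - 2Q) - 7q_i.
First-order condition (treating rivals' output as given): 111 - 4q_i - 2q_j = 0.
With identical firms every q_j equals q_i, so q_j = q_i and 111 = 6q_i, giving q_i = 37/2.
Price P = 118 - 2·37 = 44.
Willow's profit: (44 - 7)·(37/2) - 600 = 169/2.

84.50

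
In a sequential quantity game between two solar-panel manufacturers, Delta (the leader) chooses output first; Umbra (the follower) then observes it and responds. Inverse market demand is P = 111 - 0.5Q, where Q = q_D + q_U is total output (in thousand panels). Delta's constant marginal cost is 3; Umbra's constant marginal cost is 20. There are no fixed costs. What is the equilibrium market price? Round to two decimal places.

34.25

The follower Umbra best-responds to any q_D: π_U = (111 - 0.5Q)q_U - 20q_U.
Follower FOC: 91 - (1/2)q_D - q_U = 0, so q_U(q_D) = (91 - (1/2)q_D).
Delta substitutes q_U(q_D) into its own profit: π_D = q_D(111 - (1/2)q_D - (91 - (1/2)q_D)/2) - 3q_D = (131/2 - (1/4)q_D)q_D - 3q_D.
The leader's first-order condition 125/2 - (1/2)q_D = 0 yields q_D = 125.
Then q_U = (91 - (1/2)·125) = 57/2.
Total output Q = 307/2, so price P = 111 - (1/2)·(307/2) = 137/4.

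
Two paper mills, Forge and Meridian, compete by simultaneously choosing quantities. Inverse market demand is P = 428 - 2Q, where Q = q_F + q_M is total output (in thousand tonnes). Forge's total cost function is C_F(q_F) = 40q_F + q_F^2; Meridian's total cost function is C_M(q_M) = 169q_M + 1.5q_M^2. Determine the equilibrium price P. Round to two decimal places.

Forge's profit: π_F = (428 - 2Q)q_F - (40q_F + q_F²). Setting ∂π_F/∂q_F = 0: 388 - 6q_F - 2(q_M) = 0.
Meridian's profit: π_M = (428 - 2Q)q_M - (169q_M + (3/2)q_M²). Setting ∂π_M/∂q_M = 0: 259 - 7q_M - 2(q_F) = 0.
Rearranging gives the reaction functions q_F = (388 - 2q_M)/6 and q_M = (259 - 2q_F)/7.
Substituting one into the other gives q_F = 1099/19 and q_M = 389/19.
Total output Q = 1488/19, so price P = 428 - 2·(1488/19) = 271.3684.

271.37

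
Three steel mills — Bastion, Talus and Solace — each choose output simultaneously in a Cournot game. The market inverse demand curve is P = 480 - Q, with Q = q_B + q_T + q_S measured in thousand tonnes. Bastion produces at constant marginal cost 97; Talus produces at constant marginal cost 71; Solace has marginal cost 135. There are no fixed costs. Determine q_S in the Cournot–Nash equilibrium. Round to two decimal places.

60.75

Bastion's profit: π_B = (480 - Q)q_B - (97q_B). Setting ∂π_B/∂q_B = 0: 383 - 2q_B - (q_T + q_S) = 0.
Talus's first-order condition: 409 - 2q_T - (q_B + q_S) = 0.
Solace's profit: π_S = (480 - Q)q_S - (135q_S). Setting ∂π_S/∂q_S = 0: 345 - 2q_S - (q_B + q_T) = 0.
Adding the 3 first-order conditions: 1137 − 4Q = 0, so Q = 1137/4.
Back-substituting: q_B = (383 − 1137/4) = 395/4, q_T = (409 − 1137/4) = 499/4, q_S = (345 − 1137/4) = 243/4.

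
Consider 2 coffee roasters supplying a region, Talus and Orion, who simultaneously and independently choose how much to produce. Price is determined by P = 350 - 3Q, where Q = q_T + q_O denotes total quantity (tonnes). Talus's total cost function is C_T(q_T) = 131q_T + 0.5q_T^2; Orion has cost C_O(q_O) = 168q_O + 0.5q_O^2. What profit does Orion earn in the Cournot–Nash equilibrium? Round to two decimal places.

Talus's profit: π_T = (350 - 3Q)q_T - (131q_T + (1/2)q_T²). Setting ∂π_T/∂q_T = 0: 219 - 7q_T - 3(q_O) = 0.
Orion's first-order condition: 182 - 7q_O - 3(q_T) = 0.
Rearranging gives the reaction functions q_T = (219 - 3q_O)/7 and q_O = (182 - 3q_T)/7.
Substituting one into the other gives q_T = 987/40 and q_O = 617/40.
Price P = 350 - 3·(401/10) = 229.7000.
Orion's profit: 229.7000·(617/40) - 168·(617/40) - (1/2)(617/40)² = 832.7572.

832.76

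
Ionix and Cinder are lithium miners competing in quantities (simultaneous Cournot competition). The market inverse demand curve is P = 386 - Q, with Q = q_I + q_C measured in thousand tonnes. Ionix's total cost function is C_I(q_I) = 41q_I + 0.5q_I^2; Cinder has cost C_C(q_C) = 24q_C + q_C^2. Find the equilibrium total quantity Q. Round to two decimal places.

159.91

Ionix's profit: π_I = (386 - Q)q_I - (41q_I + (1/2)q_I²). Setting ∂π_I/∂q_I = 0: 345 - 3q_I - (q_C) = 0.
Cinder's profit: π_C = (386 - Q)q_C - (24q_C + q_C²). Setting ∂π_C/∂q_C = 0: 362 - 4q_C - (q_I) = 0.
Rearranging gives the reaction functions q_I = (345 - q_C)/3 and q_C = (362 - q_I)/4.
Solving the pair: q_I = 1018/11, q_C = 741/11.
Total output Q = 1018/11 + 741/11 = 1759/11.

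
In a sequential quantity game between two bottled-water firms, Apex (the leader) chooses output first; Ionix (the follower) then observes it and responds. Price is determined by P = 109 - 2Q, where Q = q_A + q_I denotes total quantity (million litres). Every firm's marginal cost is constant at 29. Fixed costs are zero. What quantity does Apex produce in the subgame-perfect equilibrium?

20

Solve by backward induction. Given q_A, the follower Ionix maximises π_I = (109 - 2q_A - 2q_I)q_I - 29q_I.
Setting the follower's marginal profit to zero, 80 - 2q_A - 4q_I = 0, i.e. q_I = (80 - 2q_A)/4.
The leader anticipates this reaction. Substituting into P = 109 - 2Q gives P = 69 - q_A, so π_A = (69 - q_A)q_A - 29q_A.
Leader FOC: 40 - 2q_A = 0, so q_A = 20.
Then q_I = (80 - 2·20)/4 = 10.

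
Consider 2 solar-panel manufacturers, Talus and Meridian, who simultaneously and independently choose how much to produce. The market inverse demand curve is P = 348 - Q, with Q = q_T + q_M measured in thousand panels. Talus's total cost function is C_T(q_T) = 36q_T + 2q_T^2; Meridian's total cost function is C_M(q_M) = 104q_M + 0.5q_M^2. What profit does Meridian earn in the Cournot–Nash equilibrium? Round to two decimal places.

Talus's profit: π_T = (348 - Q)q_T - (36q_T + 2q_T²). Setting ∂π_T/∂q_T = 0: 312 - 6q_T - (q_M) = 0.
Meridian's first-order condition: 244 - 3q_M - (q_T) = 0.
So q_T = (312 - q_M)/6 and q_M = (244 - q_T)/3.
Substituting one into the other gives q_T = 692/17 and q_M = 1152/17.
Price P = 348 - 1844/17 = 239.5294.
Meridian's profit: 239.5294·(1152/17) - 104·(1152/17) - (1/2)(1152/17)² = 6888.0830.

6888.08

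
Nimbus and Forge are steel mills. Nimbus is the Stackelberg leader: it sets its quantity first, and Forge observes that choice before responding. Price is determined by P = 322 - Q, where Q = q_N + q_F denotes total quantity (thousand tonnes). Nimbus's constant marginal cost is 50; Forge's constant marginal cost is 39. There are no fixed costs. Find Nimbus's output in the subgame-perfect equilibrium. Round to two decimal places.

Solve by backward induction. Given q_N, the follower Forge maximises π_F = (322 - q_N - q_F)q_F - 39q_F.
Follower FOC: 283 - q_N - 2q_F = 0, so q_F(q_N) = (283 - q_N)/2.
The leader anticipates this reaction. Substituting into P = 322 - Q gives P = 361/2 - (1/2)q_N, so π_N = (361/2 - (1/2)q_N)q_N - 50q_N.
Maximising: ∂π_N/∂q_N = 261/2 - q_N = 0, giving q_N = 261/2.
Then q_F = (283 - 261/2)/2 = 305/4.

130.50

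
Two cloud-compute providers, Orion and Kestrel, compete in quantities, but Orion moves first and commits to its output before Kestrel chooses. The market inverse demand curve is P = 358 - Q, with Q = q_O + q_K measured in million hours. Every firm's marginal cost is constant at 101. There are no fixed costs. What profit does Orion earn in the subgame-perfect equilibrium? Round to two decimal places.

Solve by backward induction. Given q_O, the follower Kestrel maximises π_K = (358 - q_O - q_K)q_K - 101q_K.
∂π_K/∂q_K = 257 - q_O - 2q_K = 0 gives the reaction function q_K = (257 - q_O)/2.
Orion substitutes q_K(q_O) into its own profit: π_O = q_O(358 - q_O - (257 - q_O)/2) - 101q_O = (459/2 - (1/2)q_O)q_O - 101q_O.
Maximising: ∂π_O/∂q_O = 257/2 - q_O = 0, giving q_O = 257/2.
Then q_K = (257 - 257/2)/2 = 257/4.
Price P = 358 - 771/4 = 661/4.
Orion's profit: (661/4 - 101)·(257/2) = 8256.1250.

8256.13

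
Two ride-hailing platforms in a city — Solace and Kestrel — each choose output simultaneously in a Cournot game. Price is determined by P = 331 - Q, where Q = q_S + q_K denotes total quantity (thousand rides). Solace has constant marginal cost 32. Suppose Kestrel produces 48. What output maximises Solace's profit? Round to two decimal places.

With the rival's output fixed at 48, Solace's profit is π_S = (331 - 48 - q_S)q_S - (32q_S) = (283 - q_S)q_S - (32q_S).
∂π_S/∂q_S = 251 - 2q_S = 0, so q_S = 251/2.

125.50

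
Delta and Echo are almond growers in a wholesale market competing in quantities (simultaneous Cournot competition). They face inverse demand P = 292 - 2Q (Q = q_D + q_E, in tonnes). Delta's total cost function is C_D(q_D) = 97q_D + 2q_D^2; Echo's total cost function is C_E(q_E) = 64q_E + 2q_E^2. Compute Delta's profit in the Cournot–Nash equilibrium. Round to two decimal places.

1354.24

Delta's profit: π_D = (292 - 2Q)q_D - (97q_D + 2q_D²). Setting ∂π_D/∂q_D = 0: 195 - 8q_D - 2(q_E) = 0.
Echo's profit: π_E = (292 - 2Q)q_E - (64q_E + 2q_E²). Setting ∂π_E/∂q_E = 0: 228 - 8q_E - 2(q_D) = 0.
So q_D = (195 - 2q_E)/8 and q_E = (228 - 2q_D)/8.
Substituting one into the other gives q_D = 92/5 and q_E = 239/10.
Price P = 292 - 2·(423/10) = 1037/5.
Delta's profit: (1037/5)·(92/5) - 97·(92/5) - 2(92/5)² = 1354.2400.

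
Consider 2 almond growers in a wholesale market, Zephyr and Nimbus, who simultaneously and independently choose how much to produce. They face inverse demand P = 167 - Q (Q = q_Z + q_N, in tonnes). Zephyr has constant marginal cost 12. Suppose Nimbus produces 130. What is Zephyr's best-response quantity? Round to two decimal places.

12.50

With the rival's output fixed at 130, Zephyr's profit is π_Z = (167 - 130 - q_Z)q_Z - (12q_Z) = (37 - q_Z)q_Z - (12q_Z).
∂π_Z/∂q_Z = 25 - 2q_Z = 0, so q_Z = 25/2.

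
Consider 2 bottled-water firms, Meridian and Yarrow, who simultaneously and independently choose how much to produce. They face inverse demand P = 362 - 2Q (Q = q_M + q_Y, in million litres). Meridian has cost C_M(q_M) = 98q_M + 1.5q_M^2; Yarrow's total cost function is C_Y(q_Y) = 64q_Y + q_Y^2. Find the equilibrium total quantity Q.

Meridian's profit: π_M = (362 - 2Q)q_M - (98q_M + (3/2)q_M²). Setting ∂π_M/∂q_M = 0: 264 - 7q_M - 2(q_Y) = 0.
Yarrow's profit: π_Y = (362 - 2Q)q_Y - (64q_Y + q_Y²). Setting ∂π_Y/∂q_Y = 0: 298 - 6q_Y - 2(q_M) = 0.
So q_M = (264 - 2q_Y)/7 and q_Y = (298 - 2q_M)/6.
Solving the pair: q_M = 26, q_Y = 41.
Total output Q = 26 + 41 = 67.

67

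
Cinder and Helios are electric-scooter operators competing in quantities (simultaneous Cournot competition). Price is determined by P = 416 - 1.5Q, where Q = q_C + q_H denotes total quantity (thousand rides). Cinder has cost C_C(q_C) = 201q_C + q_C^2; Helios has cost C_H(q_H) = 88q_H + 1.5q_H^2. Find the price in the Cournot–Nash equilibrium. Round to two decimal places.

301.65

Cinder's profit: π_C = (416 - 1.5Q)q_C - (201q_C + q_C²). Setting ∂π_C/∂q_C = 0: 215 - 5q_C - (3/2)(q_H) = 0.
Helios's first-order condition: 328 - 6q_H - (3/2)(q_C) = 0.
Rearranging gives the reaction functions q_C = (215 - (3/2)q_H)/5 and q_H = (328 - (3/2)q_C)/6.
Substituting one into the other gives q_C = 1064/37 and q_H = 47.4775.
Total output Q = 76.2342, so price P = 416 - (3/2)·76.2342 = 301.6486.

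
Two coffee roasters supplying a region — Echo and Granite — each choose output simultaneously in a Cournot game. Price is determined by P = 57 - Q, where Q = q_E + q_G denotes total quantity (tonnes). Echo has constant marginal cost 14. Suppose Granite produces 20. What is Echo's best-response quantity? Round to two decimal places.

11.50

With the rival's output fixed at 20, Echo's profit is π_E = (57 - 20 - q_E)q_E - (14q_E) = (37 - q_E)q_E - (14q_E).
∂π_E/∂q_E = 23 - 2q_E = 0, so q_E = 23/2.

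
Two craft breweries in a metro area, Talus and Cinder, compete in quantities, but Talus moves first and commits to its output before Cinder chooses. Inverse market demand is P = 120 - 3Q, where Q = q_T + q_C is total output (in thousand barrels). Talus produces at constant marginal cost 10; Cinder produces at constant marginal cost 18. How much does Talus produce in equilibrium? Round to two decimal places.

19.67

Solve by backward induction. Given q_T, the follower Cinder maximises π_C = (120 - 3q_T - 3q_C)q_C - 18q_C.
Follower FOC: 102 - 3q_T - 6q_C = 0, so q_C(q_T) = (102 - 3q_T)/6.
Talus substitutes q_C(q_T) into its own profit: π_T = q_T(120 - 3q_T - (102 - 3q_T)/2) - 10q_T = (69 - (3/2)q_T)q_T - 10q_T.
Maximising: ∂π_T/∂q_T = 59 - 3q_T = 0, giving q_T = 59/3.
Then q_C = (102 - 3·(59/3))/6 = 43/6.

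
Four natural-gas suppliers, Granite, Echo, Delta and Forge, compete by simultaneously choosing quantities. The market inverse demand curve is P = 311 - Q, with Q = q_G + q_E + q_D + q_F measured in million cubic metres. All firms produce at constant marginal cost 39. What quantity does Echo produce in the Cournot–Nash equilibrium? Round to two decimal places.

54.40

Each firm earns π_i = (311 - Q)q_i - 39q_i.
Setting ∂π_i/∂q_i = 0 with rivals' quantities fixed: 272 - 2q_i - Σ_{j≠i} q_j = 0.
With identical firms every q_j equals q_i, so Σ_{j≠i} q_j = 3q_i and 272 = 5q_i, giving q_i = 272/5.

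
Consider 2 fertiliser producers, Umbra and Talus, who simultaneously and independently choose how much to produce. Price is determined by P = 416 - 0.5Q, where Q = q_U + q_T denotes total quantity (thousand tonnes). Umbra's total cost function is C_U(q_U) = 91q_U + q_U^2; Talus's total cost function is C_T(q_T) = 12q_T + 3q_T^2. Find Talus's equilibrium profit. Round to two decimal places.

8953.58

Umbra's profit: π_U = (416 - 0.5Q)q_U - (91q_U + q_U²). Setting ∂π_U/∂q_U = 0: 325 - 3q_U - (1/2)(q_T) = 0.
Talus's first-order condition: 404 - 7q_T - (1/2)(q_U) = 0.
So q_U = (325 - (1/2)q_T)/3 and q_T = (404 - (1/2)q_U)/7.
Solving the pair: q_U = 99.9036, q_T = 50.5783.
Price P = 416 - (1/2)·150.4819 = 340.7590.
Talus's profit: 340.7590·50.5783 - 12·50.5783 - 3·50.5783² = 8953.5802.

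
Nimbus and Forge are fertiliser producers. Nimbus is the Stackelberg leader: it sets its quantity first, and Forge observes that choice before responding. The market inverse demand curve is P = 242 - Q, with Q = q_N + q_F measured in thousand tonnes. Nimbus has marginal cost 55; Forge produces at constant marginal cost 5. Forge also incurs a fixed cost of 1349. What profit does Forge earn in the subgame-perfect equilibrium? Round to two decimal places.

5749.06

The follower Forge best-responds to any q_N: π_F = (242 - Q)q_F - 5q_F.
Setting the follower's marginal profit to zero, 237 - q_N - 2q_F = 0, i.e. q_F = (237 - q_N)/2.
Nimbus substitutes q_F(q_N) into its own profit: π_N = q_N(242 - q_N - (237 - q_N)/2) - 55q_N = (247/2 - (1/2)q_N)q_N - 55q_N.
Maximising: ∂π_N/∂q_N = 137/2 - q_N = 0, giving q_N = 137/2.
Then q_F = (237 - 137/2)/2 = 337/4.
Price P = 242 - 611/4 = 357/4.
Forge's profit: (357/4 - 5)·(337/4) - 1349 = 5749.0625.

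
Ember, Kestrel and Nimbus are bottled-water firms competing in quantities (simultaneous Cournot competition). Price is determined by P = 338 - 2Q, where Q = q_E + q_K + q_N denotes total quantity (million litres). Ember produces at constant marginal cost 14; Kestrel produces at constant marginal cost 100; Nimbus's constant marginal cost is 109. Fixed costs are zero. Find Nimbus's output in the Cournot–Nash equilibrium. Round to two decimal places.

Ember's profit: π_E = (338 - 2Q)q_E - (14q_E). Setting ∂π_E/∂q_E = 0: 324 - 4q_E - 2(q_K + q_N) = 0.
Kestrel's first-order condition: 238 - 4q_K - 2(q_E + q_N) = 0.
Nimbus's first-order condition: 229 - 4q_N - 2(q_E + q_K) = 0.
Summing all 3 equations gives 791 − 8Q = 0, hence Q = 791/8.
Back-substituting: q_E = (324 − 791/4)/2 = 505/8, q_K = (238 − 791/4)/2 = 161/8, q_N = (229 − 791/4)/2 = 125/8.

15.63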